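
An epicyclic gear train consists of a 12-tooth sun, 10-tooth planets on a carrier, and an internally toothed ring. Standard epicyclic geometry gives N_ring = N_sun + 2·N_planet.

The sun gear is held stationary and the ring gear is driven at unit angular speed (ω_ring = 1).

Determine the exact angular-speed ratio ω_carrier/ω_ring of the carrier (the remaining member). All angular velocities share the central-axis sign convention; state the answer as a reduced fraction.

N_ring = 12 + 2·10 = 32
12(ω_s−ω_c) = −32(ω_r−ω_c),  ω_s=0, ω_r=1
12(0−ω_c) = −32(1−ω_c)  ⇒  44ω_c = 32  ⇒  ω_c = 8/11
ω_c/ω_r = 8/11

8/11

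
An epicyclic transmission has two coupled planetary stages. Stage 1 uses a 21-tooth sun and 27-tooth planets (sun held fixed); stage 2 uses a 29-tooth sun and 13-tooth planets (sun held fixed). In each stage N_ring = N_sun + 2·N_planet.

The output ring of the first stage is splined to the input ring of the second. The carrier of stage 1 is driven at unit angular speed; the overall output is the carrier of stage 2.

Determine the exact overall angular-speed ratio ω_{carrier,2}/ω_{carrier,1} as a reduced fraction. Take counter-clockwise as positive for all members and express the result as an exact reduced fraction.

88/105

Stage 1: N_ring = 21 + 2·27 = 75
Stage 1: 21(ω_s−ω_c) = −75(ω_r−ω_c),  ω_s=0, ω_c=1
Stage 1: ω_r = 1 − (21/75)(0−1) = 32/25
  ⇒ ω_r¹/ω_c¹ = 32/25
Stage 2: N_ring = 29 + 2·13 = 55
Stage 2: 29(ω_s−ω_c) = −55(ω_r−ω_c),  ω_s=0, ω_r=1
Stage 2: 29(0−ω_c) = −55(1−ω_c)  ⇒  84ω_c = 55  ⇒  ω_c = 55/84
  ⇒ ω_c²/ω_r² = 55/84
Coupling ω_r² = ω_r¹ ⇒ overall = 32/25 × 55/84 = 88/105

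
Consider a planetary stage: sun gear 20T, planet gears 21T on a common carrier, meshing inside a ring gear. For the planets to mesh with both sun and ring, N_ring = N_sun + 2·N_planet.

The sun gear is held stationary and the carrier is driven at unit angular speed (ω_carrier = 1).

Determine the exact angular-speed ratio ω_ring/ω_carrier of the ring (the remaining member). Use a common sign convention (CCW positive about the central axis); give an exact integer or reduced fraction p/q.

41/31

N_ring = 20 + 2·21 = 62
20(ω_s−ω_c) = −62(ω_r−ω_c),  ω_s=0, ω_c=1
ω_r = 1 − (20/62)(0−1) = 41/31
ω_r/ω_c = 41/31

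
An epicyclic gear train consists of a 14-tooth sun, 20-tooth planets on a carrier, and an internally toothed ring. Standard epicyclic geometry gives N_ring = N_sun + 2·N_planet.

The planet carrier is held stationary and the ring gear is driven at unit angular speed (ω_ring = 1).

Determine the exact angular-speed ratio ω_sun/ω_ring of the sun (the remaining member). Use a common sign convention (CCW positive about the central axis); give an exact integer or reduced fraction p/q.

N_ring = 14 + 2·20 = 54
14(ω_s−ω_c) = −54(ω_r−ω_c),  ω_c=0, ω_r=1
ω_s = 0 − (54/14)(1−0) = -27/7
ω_s/ω_r = -27/7

-27/7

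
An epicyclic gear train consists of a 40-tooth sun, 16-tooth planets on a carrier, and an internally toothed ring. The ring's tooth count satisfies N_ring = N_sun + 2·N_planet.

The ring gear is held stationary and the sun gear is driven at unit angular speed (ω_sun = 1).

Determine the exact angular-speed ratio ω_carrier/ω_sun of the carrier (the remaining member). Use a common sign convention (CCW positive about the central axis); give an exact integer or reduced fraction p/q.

5/14

N_ring = 40 + 2·16 = 72
40(ω_s−ω_c) = −72(ω_r−ω_c),  ω_r=0, ω_s=1
40(1−ω_c) = −72(0−ω_c)  ⇒  112ω_c = 40  ⇒  ω_c = 5/14
ω_c/ω_s = 5/14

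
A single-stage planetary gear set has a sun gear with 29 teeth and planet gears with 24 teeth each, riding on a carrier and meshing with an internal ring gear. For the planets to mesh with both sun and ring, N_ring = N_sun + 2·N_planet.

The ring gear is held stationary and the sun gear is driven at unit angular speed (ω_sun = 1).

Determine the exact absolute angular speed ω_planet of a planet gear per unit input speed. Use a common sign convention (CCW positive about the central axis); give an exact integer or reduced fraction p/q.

-29/48

N_ring = 29 + 2·24 = 77
29(ω_s−ω_c) = −77(ω_r−ω_c),  ω_r=0, ω_s=1
29(1−ω_c) = −77(0−ω_c)  ⇒  106ω_c = 29  ⇒  ω_c = 29/106
sun–planet: 29·(1−29/106) = −24·(ω_p−ω_c)  ⇒  ω_p−ω_c = −(29/24)·(77/106) = -2233/2544
ω_p = 29/106 − 2233/2544 = -29/48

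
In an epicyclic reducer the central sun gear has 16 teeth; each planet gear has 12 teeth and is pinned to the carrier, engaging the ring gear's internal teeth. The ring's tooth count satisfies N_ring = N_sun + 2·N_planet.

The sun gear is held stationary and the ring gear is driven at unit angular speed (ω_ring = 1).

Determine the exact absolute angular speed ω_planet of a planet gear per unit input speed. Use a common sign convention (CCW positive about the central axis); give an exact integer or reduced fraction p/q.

5/3

N_ring = 16 + 2·12 = 40
16(ω_s−ω_c) = −40(ω_r−ω_c),  ω_s=0, ω_r=1
16(0−ω_c) = −40(1−ω_c)  ⇒  56ω_c = 40  ⇒  ω_c = 5/7
sun–planet: 16·(0−5/7) = −12·(ω_p−ω_c)  ⇒  ω_p−ω_c = −(16/12)·(-5/7) = 20/21
ω_p = 5/7 + 20/21 = 5/3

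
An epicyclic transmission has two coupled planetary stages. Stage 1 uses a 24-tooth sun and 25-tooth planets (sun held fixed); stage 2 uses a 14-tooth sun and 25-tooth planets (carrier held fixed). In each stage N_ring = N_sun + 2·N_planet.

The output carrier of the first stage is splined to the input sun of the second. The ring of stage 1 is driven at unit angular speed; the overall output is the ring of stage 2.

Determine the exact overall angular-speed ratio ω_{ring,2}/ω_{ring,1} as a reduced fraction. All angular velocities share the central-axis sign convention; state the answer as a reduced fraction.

-37/224

Stage 1: N_ring = 24 + 2·25 = 74
Stage 1: 24(ω_s−ω_c) = −74(ω_r−ω_c),  ω_s=0, ω_r=1
Stage 1: 24(0−ω_c) = −74(1−ω_c)  ⇒  98ω_c = 74  ⇒  ω_c = 37/49
  ⇒ ω_c¹/ω_r¹ = 37/49
Stage 2: N_ring = 14 + 2·25 = 64
Stage 2: 14(ω_s−ω_c) = −64(ω_r−ω_c),  ω_c=0, ω_s=1
Stage 2: ω_r = 0 − (14/64)(1−0) = -7/32
  ⇒ ω_r²/ω_s² = -7/32
Coupling ω_s² = ω_c¹ ⇒ overall = 37/49 × -7/32 = -37/224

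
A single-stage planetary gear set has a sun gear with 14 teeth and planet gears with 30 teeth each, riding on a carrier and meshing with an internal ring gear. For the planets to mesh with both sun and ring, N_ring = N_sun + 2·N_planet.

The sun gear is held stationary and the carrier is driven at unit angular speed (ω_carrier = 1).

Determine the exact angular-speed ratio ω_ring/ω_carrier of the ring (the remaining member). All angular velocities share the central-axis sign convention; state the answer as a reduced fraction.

N_ring = 14 + 2·30 = 74
14(ω_s−ω_c) = −74(ω_r−ω_c),  ω_s=0, ω_c=1
ω_r = 1 − (14/74)(0−1) = 44/37
ω_r/ω_c = 44/37

44/37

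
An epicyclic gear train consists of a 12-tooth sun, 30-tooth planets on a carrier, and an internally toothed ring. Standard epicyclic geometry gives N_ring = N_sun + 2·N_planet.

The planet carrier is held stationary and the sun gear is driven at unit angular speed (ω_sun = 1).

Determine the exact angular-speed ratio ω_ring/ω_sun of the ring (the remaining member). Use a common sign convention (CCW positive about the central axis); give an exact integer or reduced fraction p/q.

-1/6

N_ring = 12 + 2·30 = 72
12(ω_s−ω_c) = −72(ω_r−ω_c),  ω_c=0, ω_s=1
ω_r = 0 − (12/72)(1−0) = -1/6
ω_r/ω_s = -1/6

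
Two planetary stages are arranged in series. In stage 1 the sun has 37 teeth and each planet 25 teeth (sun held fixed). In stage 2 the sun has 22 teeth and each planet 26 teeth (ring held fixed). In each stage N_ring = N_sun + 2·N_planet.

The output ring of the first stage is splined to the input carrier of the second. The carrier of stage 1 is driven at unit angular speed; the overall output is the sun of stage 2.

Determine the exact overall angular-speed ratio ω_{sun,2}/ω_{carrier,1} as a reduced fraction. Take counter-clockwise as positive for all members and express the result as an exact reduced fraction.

Stage 1: N_ring = 37 + 2·25 = 87
Stage 1: 37(ω_s−ω_c) = −87(ω_r−ω_c),  ω_s=0, ω_c=1
Stage 1: ω_r = 1 − (37/87)(0−1) = 124/87
  ⇒ ω_r¹/ω_c¹ = 124/87
Stage 2: N_ring = 22 + 2·26 = 74
Stage 2: 22(ω_s−ω_c) = −74(ω_r−ω_c),  ω_r=0, ω_c=1
Stage 2: ω_s = 1 − (74/22)(0−1) = 48/11
  ⇒ ω_s²/ω_c² = 48/11
Coupling ω_c² = ω_r¹ ⇒ overall = 124/87 × 48/11 = 1984/319

1984/319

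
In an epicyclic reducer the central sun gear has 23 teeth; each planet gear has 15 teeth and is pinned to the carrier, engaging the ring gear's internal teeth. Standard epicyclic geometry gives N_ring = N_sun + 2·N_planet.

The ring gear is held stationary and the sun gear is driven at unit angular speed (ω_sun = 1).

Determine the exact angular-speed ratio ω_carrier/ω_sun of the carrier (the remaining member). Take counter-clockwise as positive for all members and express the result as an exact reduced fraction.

23/76

N_ring = 23 + 2·15 = 53
23(ω_s−ω_c) = −53(ω_r−ω_c),  ω_r=0, ω_s=1
23(1−ω_c) = −53(0−ω_c)  ⇒  76ω_c = 23  ⇒  ω_c = 23/76
ω_c/ω_s = 23/76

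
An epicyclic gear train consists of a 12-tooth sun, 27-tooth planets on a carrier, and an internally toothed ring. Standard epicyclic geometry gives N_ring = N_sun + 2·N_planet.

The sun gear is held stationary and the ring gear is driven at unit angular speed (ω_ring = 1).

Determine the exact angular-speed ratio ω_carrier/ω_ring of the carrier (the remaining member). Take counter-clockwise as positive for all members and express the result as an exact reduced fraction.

11/13

N_ring = 12 + 2·27 = 66
12(ω_s−ω_c) = −66(ω_r−ω_c),  ω_s=0, ω_r=1
12(0−ω_c) = −66(1−ω_c)  ⇒  78ω_c = 66  ⇒  ω_c = 11/13
ω_c/ω_r = 11/13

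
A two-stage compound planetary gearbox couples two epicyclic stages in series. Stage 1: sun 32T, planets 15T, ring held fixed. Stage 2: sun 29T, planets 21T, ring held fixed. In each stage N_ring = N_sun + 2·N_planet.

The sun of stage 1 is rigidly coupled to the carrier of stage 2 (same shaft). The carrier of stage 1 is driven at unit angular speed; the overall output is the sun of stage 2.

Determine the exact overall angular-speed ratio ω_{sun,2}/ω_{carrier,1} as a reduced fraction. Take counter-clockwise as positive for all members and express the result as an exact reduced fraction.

Stage 1: N_ring = 32 + 2·15 = 62
Stage 1: 32(ω_s−ω_c) = −62(ω_r−ω_c),  ω_r=0, ω_c=1
Stage 1: ω_s = 1 − (62/32)(0−1) = 47/16
  ⇒ ω_s¹/ω_c¹ = 47/16
Stage 2: N_ring = 29 + 2·21 = 71
Stage 2: 29(ω_s−ω_c) = −71(ω_r−ω_c),  ω_r=0, ω_c=1
Stage 2: ω_s = 1 − (71/29)(0−1) = 100/29
  ⇒ ω_s²/ω_c² = 100/29
Coupling ω_c² = ω_s¹ ⇒ overall = 47/16 × 100/29 = 1175/116

1175/116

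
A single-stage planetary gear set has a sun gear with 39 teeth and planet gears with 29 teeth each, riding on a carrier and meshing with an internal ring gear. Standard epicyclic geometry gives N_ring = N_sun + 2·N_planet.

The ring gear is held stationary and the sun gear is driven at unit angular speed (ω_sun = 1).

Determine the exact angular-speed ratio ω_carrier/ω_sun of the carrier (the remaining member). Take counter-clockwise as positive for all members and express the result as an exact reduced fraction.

39/136

N_ring = 39 + 2·29 = 97
39(ω_s−ω_c) = −97(ω_r−ω_c),  ω_r=0, ω_s=1
39(1−ω_c) = −97(0−ω_c)  ⇒  136ω_c = 39  ⇒  ω_c = 39/136
ω_c/ω_s = 39/136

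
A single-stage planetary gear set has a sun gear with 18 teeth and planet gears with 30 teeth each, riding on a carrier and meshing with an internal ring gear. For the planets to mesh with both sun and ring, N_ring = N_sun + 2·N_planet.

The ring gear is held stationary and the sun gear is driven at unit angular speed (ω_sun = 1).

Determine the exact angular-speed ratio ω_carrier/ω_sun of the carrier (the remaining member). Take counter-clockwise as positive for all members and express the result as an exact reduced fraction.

3/16

N_ring = 18 + 2·30 = 78
18(ω_s−ω_c) = −78(ω_r−ω_c),  ω_r=0, ω_s=1
18(1−ω_c) = −78(0−ω_c)  ⇒  96ω_c = 18  ⇒  ω_c = 3/16
ω_c/ω_s = 3/16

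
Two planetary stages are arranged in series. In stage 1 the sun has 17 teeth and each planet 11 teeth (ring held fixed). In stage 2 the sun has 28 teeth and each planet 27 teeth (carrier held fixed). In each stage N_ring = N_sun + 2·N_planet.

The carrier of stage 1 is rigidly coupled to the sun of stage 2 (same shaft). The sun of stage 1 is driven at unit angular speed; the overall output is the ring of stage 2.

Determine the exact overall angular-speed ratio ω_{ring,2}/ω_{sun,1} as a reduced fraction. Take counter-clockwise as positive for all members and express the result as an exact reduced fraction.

-17/164

Stage 1: N_ring = 17 + 2·11 = 39
Stage 1: 17(ω_s−ω_c) = −39(ω_r−ω_c),  ω_r=0, ω_s=1
Stage 1: 17(1−ω_c) = −39(0−ω_c)  ⇒  56ω_c = 17  ⇒  ω_c = 17/56
  ⇒ ω_c¹/ω_s¹ = 17/56
Stage 2: N_ring = 28 + 2·27 = 82
Stage 2: 28(ω_s−ω_c) = −82(ω_r−ω_c),  ω_c=0, ω_s=1
Stage 2: ω_r = 0 − (28/82)(1−0) = -14/41
  ⇒ ω_r²/ω_s² = -14/41
Coupling ω_s² = ω_c¹ ⇒ overall = 17/56 × -14/41 = -17/164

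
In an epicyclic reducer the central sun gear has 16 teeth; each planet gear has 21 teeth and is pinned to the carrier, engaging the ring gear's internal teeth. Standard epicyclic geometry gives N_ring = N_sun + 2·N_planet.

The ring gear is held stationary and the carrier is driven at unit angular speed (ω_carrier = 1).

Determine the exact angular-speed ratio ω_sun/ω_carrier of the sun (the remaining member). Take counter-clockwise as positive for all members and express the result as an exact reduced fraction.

37/8

N_ring = 16 + 2·21 = 58
16(ω_s−ω_c) = −58(ω_r−ω_c),  ω_r=0, ω_c=1
ω_s = 1 − (58/16)(0−1) = 37/8
ω_s/ω_c = 37/8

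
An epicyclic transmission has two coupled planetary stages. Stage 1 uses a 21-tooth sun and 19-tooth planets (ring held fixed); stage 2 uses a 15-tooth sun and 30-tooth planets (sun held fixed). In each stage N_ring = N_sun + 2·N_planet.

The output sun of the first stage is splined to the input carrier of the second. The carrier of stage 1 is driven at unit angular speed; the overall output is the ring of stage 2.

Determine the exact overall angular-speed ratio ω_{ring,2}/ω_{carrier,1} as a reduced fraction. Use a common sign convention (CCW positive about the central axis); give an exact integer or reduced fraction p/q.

Stage 1: N_ring = 21 + 2·19 = 59
Stage 1: 21(ω_s−ω_c) = −59(ω_r−ω_c),  ω_r=0, ω_c=1
Stage 1: ω_s = 1 − (59/21)(0−1) = 80/21
  ⇒ ω_s¹/ω_c¹ = 80/21
Stage 2: N_ring = 15 + 2·30 = 75
Stage 2: 15(ω_s−ω_c) = −75(ω_r−ω_c),  ω_s=0, ω_c=1
Stage 2: ω_r = 1 − (15/75)(0−1) = 6/5
  ⇒ ω_r²/ω_c² = 6/5
Coupling ω_c² = ω_s¹ ⇒ overall = 80/21 × 6/5 = 32/7

32/7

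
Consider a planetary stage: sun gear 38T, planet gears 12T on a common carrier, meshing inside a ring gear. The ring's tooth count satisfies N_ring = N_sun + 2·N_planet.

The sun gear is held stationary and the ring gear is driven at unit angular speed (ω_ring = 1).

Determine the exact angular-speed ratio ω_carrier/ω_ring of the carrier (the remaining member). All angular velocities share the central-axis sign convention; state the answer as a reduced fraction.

31/50

N_ring = 38 + 2·12 = 62
38(ω_s−ω_c) = −62(ω_r−ω_c),  ω_s=0, ω_r=1
38(0−ω_c) = −62(1−ω_c)  ⇒  100ω_c = 62  ⇒  ω_c = 31/50
ω_c/ω_r = 31/50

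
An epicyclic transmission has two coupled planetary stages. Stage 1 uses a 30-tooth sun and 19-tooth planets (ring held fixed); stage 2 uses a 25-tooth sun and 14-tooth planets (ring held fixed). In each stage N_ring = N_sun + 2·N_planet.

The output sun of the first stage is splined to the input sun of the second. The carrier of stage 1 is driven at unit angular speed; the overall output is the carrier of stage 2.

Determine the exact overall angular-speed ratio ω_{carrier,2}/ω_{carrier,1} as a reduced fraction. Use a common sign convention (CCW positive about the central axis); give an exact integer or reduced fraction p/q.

245/234

Stage 1: N_ring = 30 + 2·19 = 68
Stage 1: 30(ω_s−ω_c) = −68(ω_r−ω_c),  ω_r=0, ω_c=1
Stage 1: ω_s = 1 − (68/30)(0−1) = 49/15
  ⇒ ω_s¹/ω_c¹ = 49/15
Stage 2: N_ring = 25 + 2·14 = 53
Stage 2: 25(ω_s−ω_c) = −53(ω_r−ω_c),  ω_r=0, ω_s=1
Stage 2: 25(1−ω_c) = −53(0−ω_c)  ⇒  78ω_c = 25  ⇒  ω_c = 25/78
  ⇒ ω_c²/ω_s² = 25/78
Coupling ω_s² = ω_s¹ ⇒ overall = 49/15 × 25/78 = 245/234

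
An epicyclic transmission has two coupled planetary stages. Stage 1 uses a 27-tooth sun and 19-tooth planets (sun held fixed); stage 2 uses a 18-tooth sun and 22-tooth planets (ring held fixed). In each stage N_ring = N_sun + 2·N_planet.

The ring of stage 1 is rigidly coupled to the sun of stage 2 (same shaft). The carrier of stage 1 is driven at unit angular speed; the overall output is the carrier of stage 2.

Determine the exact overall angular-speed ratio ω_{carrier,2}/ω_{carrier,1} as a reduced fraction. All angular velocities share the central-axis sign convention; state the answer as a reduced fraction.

207/650

Stage 1: N_ring = 27 + 2·19 = 65
Stage 1: 27(ω_s−ω_c) = −65(ω_r−ω_c),  ω_s=0, ω_c=1
Stage 1: ω_r = 1 − (27/65)(0−1) = 92/65
  ⇒ ω_r¹/ω_c¹ = 92/65
Stage 2: N_ring = 18 + 2·22 = 62
Stage 2: 18(ω_s−ω_c) = −62(ω_r−ω_c),  ω_r=0, ω_s=1
Stage 2: 18(1−ω_c) = −62(0−ω_c)  ⇒  80ω_c = 18  ⇒  ω_c = 9/40
  ⇒ ω_c²/ω_s² = 9/40
Coupling ω_s² = ω_r¹ ⇒ overall = 92/65 × 9/40 = 207/650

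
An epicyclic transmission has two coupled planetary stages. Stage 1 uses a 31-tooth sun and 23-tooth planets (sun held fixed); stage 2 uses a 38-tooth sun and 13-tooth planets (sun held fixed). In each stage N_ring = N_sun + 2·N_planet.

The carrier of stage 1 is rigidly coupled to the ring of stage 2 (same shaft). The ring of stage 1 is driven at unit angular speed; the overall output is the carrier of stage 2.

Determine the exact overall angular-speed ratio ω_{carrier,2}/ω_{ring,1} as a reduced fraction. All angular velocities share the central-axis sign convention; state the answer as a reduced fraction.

616/1377

Stage 1: N_ring = 31 + 2·23 = 77
Stage 1: 31(ω_s−ω_c) = −77(ω_r−ω_c),  ω_s=0, ω_r=1
Stage 1: 31(0−ω_c) = −77(1−ω_c)  ⇒  108ω_c = 77  ⇒  ω_c = 77/108
  ⇒ ω_c¹/ω_r¹ = 77/108
Stage 2: N_ring = 38 + 2·13 = 64
Stage 2: 38(ω_s−ω_c) = −64(ω_r−ω_c),  ω_s=0, ω_r=1
Stage 2: 38(0−ω_c) = −64(1−ω_c)  ⇒  102ω_c = 64  ⇒  ω_c = 32/51
  ⇒ ω_c²/ω_r² = 32/51
Coupling ω_r² = ω_c¹ ⇒ overall = 77/108 × 32/51 = 616/1377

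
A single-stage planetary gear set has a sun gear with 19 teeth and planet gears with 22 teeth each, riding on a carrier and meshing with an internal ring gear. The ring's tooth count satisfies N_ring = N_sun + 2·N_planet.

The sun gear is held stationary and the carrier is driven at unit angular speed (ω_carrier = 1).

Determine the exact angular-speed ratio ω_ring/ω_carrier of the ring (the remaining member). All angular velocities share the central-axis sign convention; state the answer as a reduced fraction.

82/63

N_ring = 19 + 2·22 = 63
19(ω_s−ω_c) = −63(ω_r−ω_c),  ω_s=0, ω_c=1
ω_r = 1 − (19/63)(0−1) = 82/63
ω_r/ω_c = 82/63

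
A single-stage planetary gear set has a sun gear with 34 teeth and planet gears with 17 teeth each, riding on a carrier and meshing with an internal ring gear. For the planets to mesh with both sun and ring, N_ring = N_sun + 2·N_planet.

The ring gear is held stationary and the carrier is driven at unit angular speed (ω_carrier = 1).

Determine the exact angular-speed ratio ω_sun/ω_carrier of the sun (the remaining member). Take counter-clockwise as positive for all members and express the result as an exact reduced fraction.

N_ring = 34 + 2·17 = 68
34(ω_s−ω_c) = −68(ω_r−ω_c),  ω_r=0, ω_c=1
ω_s = 1 − (68/34)(0−1) = 3
ω_s/ω_c = 3

3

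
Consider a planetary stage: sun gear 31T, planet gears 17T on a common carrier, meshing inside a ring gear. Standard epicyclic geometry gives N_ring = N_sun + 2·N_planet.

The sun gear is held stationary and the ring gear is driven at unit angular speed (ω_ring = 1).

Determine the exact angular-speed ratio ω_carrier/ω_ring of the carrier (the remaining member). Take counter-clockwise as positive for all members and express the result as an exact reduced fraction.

N_ring = 31 + 2·17 = 65
31(ω_s−ω_c) = −65(ω_r−ω_c),  ω_s=0, ω_r=1
31(0−ω_c) = −65(1−ω_c)  ⇒  96ω_c = 65  ⇒  ω_c = 65/96
ω_c/ω_r = 65/96

65/96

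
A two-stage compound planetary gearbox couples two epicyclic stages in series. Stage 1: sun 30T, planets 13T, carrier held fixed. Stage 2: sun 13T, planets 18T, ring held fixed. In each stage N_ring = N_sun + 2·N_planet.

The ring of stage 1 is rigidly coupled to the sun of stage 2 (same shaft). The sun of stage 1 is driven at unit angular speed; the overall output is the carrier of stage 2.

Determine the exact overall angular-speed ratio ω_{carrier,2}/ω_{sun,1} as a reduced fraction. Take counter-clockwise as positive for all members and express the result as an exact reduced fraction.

-195/1736

Stage 1: N_ring = 30 + 2·13 = 56
Stage 1: 30(ω_s−ω_c) = −56(ω_r−ω_c),  ω_c=0, ω_s=1
Stage 1: ω_r = 0 − (30/56)(1−0) = -15/28
  ⇒ ω_r¹/ω_s¹ = -15/28
Stage 2: N_ring = 13 + 2·18 = 49
Stage 2: 13(ω_s−ω_c) = −49(ω_r−ω_c),  ω_r=0, ω_s=1
Stage 2: 13(1−ω_c) = −49(0−ω_c)  ⇒  62ω_c = 13  ⇒  ω_c = 13/62
  ⇒ ω_c²/ω_s² = 13/62
Coupling ω_s² = ω_r¹ ⇒ overall = -15/28 × 13/62 = -195/1736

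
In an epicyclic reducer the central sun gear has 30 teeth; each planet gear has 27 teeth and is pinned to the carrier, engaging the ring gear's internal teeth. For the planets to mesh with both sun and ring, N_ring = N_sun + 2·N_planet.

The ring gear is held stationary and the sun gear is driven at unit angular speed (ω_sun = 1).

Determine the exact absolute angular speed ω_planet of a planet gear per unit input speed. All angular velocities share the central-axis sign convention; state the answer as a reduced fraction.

-5/9

N_ring = 30 + 2·27 = 84
30(ω_s−ω_c) = −84(ω_r−ω_c),  ω_r=0, ω_s=1
30(1−ω_c) = −84(0−ω_c)  ⇒  114ω_c = 30  ⇒  ω_c = 5/19
sun–planet: 30·(1−5/19) = −27·(ω_p−ω_c)  ⇒  ω_p−ω_c = −(30/27)·(14/19) = -140/171
ω_p = 5/19 − 140/171 = -5/9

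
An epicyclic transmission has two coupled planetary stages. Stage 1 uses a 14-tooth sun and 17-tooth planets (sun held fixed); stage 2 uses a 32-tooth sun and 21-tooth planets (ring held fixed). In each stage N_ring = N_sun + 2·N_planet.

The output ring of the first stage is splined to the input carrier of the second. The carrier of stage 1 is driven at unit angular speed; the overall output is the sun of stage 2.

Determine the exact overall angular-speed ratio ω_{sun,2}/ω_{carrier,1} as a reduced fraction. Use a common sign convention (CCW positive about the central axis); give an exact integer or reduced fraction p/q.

Stage 1: N_ring = 14 + 2·17 = 48
Stage 1: 14(ω_s−ω_c) = −48(ω_r−ω_c),  ω_s=0, ω_c=1
Stage 1: ω_r = 1 − (14/48)(0−1) = 31/24
  ⇒ ω_r¹/ω_c¹ = 31/24
Stage 2: N_ring = 32 + 2·21 = 74
Stage 2: 32(ω_s−ω_c) = −74(ω_r−ω_c),  ω_r=0, ω_c=1
Stage 2: ω_s = 1 − (74/32)(0−1) = 53/16
  ⇒ ω_s²/ω_c² = 53/16
Coupling ω_c² = ω_r¹ ⇒ overall = 31/24 × 53/16 = 1643/384

1643/384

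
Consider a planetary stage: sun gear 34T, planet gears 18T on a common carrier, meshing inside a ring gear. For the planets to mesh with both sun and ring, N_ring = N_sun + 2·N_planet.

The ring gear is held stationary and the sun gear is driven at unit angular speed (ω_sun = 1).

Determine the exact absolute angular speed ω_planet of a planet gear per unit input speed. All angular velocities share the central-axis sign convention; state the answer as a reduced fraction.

-17/18

N_ring = 34 + 2·18 = 70
34(ω_s−ω_c) = −70(ω_r−ω_c),  ω_r=0, ω_s=1
34(1−ω_c) = −70(0−ω_c)  ⇒  104ω_c = 34  ⇒  ω_c = 17/52
sun–planet: 34·(1−17/52) = −18·(ω_p−ω_c)  ⇒  ω_p−ω_c = −(34/18)·(35/52) = -595/468
ω_p = 17/52 − 595/468 = -17/18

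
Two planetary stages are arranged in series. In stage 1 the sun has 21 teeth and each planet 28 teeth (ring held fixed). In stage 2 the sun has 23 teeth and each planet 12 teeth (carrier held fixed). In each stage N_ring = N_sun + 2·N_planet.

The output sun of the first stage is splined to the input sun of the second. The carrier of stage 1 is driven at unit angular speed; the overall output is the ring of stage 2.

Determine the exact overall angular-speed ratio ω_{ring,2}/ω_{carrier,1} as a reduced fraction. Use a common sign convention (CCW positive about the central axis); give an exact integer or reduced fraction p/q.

-322/141

Stage 1: N_ring = 21 + 2·28 = 77
Stage 1: 21(ω_s−ω_c) = −77(ω_r−ω_c),  ω_r=0, ω_c=1
Stage 1: ω_s = 1 − (77/21)(0−1) = 14/3
  ⇒ ω_s¹/ω_c¹ = 14/3
Stage 2: N_ring = 23 + 2·12 = 47
Stage 2: 23(ω_s−ω_c) = −47(ω_r−ω_c),  ω_c=0, ω_s=1
Stage 2: ω_r = 0 − (23/47)(1−0) = -23/47
  ⇒ ω_r²/ω_s² = -23/47
Coupling ω_s² = ω_s¹ ⇒ overall = 14/3 × -23/47 = -322/141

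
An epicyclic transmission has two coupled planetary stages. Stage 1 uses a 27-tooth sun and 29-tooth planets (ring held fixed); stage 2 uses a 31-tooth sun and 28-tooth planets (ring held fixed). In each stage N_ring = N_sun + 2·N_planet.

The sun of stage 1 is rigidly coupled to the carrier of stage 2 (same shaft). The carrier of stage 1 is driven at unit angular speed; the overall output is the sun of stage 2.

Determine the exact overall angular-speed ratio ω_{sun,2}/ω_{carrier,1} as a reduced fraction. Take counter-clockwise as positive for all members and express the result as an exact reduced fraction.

13216/837

Stage 1: N_ring = 27 + 2·29 = 85
Stage 1: 27(ω_s−ω_c) = −85(ω_r−ω_c),  ω_r=0, ω_c=1
Stage 1: ω_s = 1 − (85/27)(0−1) = 112/27
  ⇒ ω_s¹/ω_c¹ = 112/27
Stage 2: N_ring = 31 + 2·28 = 87
Stage 2: 31(ω_s−ω_c) = −87(ω_r−ω_c),  ω_r=0, ω_c=1
Stage 2: ω_s = 1 − (87/31)(0−1) = 118/31
  ⇒ ω_s²/ω_c² = 118/31
Coupling ω_c² = ω_s¹ ⇒ overall = 112/27 × 118/31 = 13216/837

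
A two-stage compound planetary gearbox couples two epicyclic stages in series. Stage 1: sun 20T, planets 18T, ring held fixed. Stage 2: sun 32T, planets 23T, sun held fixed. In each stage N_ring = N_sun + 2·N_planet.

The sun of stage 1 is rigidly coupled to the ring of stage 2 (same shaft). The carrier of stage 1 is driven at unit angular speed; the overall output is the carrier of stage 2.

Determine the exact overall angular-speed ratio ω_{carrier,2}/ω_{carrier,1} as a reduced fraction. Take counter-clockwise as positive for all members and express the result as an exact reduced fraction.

741/275

Stage 1: N_ring = 20 + 2·18 = 56
Stage 1: 20(ω_s−ω_c) = −56(ω_r−ω_c),  ω_r=0, ω_c=1
Stage 1: ω_s = 1 − (56/20)(0−1) = 19/5
  ⇒ ω_s¹/ω_c¹ = 19/5
Stage 2: N_ring = 32 + 2·23 = 78
Stage 2: 32(ω_s−ω_c) = −78(ω_r−ω_c),  ω_s=0, ω_r=1
Stage 2: 32(0−ω_c) = −78(1−ω_c)  ⇒  110ω_c = 78  ⇒  ω_c = 39/55
  ⇒ ω_c²/ω_r² = 39/55
Coupling ω_r² = ω_s¹ ⇒ overall = 19/5 × 39/55 = 741/275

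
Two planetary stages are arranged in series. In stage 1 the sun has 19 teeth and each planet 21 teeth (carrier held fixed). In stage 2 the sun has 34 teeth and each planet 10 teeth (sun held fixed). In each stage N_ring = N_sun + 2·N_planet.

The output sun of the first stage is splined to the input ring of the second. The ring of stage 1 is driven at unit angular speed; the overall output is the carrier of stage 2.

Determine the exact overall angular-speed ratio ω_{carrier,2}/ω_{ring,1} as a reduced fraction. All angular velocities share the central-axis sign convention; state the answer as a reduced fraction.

Stage 1: N_ring = 19 + 2·21 = 61
Stage 1: 19(ω_s−ω_c) = −61(ω_r−ω_c),  ω_c=0, ω_r=1
Stage 1: ω_s = 0 − (61/19)(1−0) = -61/19
  ⇒ ω_s¹/ω_r¹ = -61/19
Stage 2: N_ring = 34 + 2·10 = 54
Stage 2: 34(ω_s−ω_c) = −54(ω_r−ω_c),  ω_s=0, ω_r=1
Stage 2: 34(0−ω_c) = −54(1−ω_c)  ⇒  88ω_c = 54  ⇒  ω_c = 27/44
  ⇒ ω_c²/ω_r² = 27/44
Coupling ω_r² = ω_s¹ ⇒ overall = -61/19 × 27/44 = -1647/836

-1647/836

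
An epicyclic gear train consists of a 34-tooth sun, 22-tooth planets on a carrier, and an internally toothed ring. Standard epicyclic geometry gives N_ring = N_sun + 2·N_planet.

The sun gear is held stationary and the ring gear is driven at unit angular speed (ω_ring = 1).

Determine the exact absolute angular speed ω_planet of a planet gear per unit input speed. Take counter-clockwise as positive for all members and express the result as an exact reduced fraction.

39/22

N_ring = 34 + 2·22 = 78
34(ω_s−ω_c) = −78(ω_r−ω_c),  ω_s=0, ω_r=1
34(0−ω_c) = −78(1−ω_c)  ⇒  112ω_c = 78  ⇒  ω_c = 39/56
sun–planet: 34·(0−39/56) = −22·(ω_p−ω_c)  ⇒  ω_p−ω_c = −(34/22)·(-39/56) = 663/616
ω_p = 39/56 + 663/616 = 39/22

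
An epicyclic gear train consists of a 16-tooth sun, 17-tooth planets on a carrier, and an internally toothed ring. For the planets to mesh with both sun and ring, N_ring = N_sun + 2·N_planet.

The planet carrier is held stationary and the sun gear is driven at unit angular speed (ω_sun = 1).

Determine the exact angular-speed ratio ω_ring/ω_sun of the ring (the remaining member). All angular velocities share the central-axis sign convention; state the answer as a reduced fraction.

-8/25

N_ring = 16 + 2·17 = 50
16(ω_s−ω_c) = −50(ω_r−ω_c),  ω_c=0, ω_s=1
ω_r = 0 − (16/50)(1−0) = -8/25
ω_r/ω_s = -8/25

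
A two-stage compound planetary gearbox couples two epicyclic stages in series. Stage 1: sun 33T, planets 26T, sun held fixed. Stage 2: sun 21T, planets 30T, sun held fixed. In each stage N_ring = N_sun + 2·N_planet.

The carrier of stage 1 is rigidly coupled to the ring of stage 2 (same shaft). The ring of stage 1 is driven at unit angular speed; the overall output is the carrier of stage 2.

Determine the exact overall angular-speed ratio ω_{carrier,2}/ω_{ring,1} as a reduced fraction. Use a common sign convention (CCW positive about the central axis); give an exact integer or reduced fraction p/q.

Stage 1: N_ring = 33 + 2·26 = 85
Stage 1: 33(ω_s−ω_c) = −85(ω_r−ω_c),  ω_s=0, ω_r=1
Stage 1: 33(0−ω_c) = −85(1−ω_c)  ⇒  118ω_c = 85  ⇒  ω_c = 85/118
  ⇒ ω_c¹/ω_r¹ = 85/118
Stage 2: N_ring = 21 + 2·30 = 81
Stage 2: 21(ω_s−ω_c) = −81(ω_r−ω_c),  ω_s=0, ω_r=1
Stage 2: 21(0−ω_c) = −81(1−ω_c)  ⇒  102ω_c = 81  ⇒  ω_c = 27/34
  ⇒ ω_c²/ω_r² = 27/34
Coupling ω_r² = ω_c¹ ⇒ overall = 85/118 × 27/34 = 135/236

135/236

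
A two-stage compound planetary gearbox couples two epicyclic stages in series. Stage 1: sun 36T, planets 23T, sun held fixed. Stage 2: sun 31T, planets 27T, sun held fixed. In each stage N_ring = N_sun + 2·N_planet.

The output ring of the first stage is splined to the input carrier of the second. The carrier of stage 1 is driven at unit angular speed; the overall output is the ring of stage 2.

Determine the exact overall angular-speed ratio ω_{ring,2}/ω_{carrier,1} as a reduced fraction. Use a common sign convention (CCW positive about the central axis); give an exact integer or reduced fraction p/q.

Stage 1: N_ring = 36 + 2·23 = 82
Stage 1: 36(ω_s−ω_c) = −82(ω_r−ω_c),  ω_s=0, ω_c=1
Stage 1: ω_r = 1 − (36/82)(0−1) = 59/41
  ⇒ ω_r¹/ω_c¹ = 59/41
Stage 2: N_ring = 31 + 2·27 = 85
Stage 2: 31(ω_s−ω_c) = −85(ω_r−ω_c),  ω_s=0, ω_c=1
Stage 2: ω_r = 1 − (31/85)(0−1) = 116/85
  ⇒ ω_r²/ω_c² = 116/85
Coupling ω_c² = ω_r¹ ⇒ overall = 59/41 × 116/85 = 6844/3485

6844/3485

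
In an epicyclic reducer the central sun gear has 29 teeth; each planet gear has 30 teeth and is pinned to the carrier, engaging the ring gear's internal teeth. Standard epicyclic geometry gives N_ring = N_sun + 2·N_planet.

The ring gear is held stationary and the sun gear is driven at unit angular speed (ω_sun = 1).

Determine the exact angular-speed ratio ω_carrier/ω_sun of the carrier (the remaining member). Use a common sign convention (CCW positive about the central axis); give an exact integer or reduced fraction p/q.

N_ring = 29 + 2·30 = 89
29(ω_s−ω_c) = −89(ω_r−ω_c),  ω_r=0, ω_s=1
29(1−ω_c) = −89(0−ω_c)  ⇒  118ω_c = 29  ⇒  ω_c = 29/118
ω_c/ω_s = 29/118

29/118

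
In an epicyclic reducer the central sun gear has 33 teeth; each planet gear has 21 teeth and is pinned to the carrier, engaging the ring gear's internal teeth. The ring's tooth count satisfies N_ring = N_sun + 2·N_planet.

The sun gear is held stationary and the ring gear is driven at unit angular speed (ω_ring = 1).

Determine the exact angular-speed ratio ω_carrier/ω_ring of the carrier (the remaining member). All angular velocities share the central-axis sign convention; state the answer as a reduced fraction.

25/36

N_ring = 33 + 2·21 = 75
33(ω_s−ω_c) = −75(ω_r−ω_c),  ω_s=0, ω_r=1
33(0−ω_c) = −75(1−ω_c)  ⇒  108ω_c = 75  ⇒  ω_c = 25/36
ω_c/ω_r = 25/36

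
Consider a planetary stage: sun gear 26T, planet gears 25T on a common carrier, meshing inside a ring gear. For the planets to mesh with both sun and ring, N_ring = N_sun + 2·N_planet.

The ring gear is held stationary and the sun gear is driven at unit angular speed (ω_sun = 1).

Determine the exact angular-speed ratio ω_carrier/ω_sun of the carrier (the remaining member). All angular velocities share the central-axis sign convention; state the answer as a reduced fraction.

13/51

N_ring = 26 + 2·25 = 76
26(ω_s−ω_c) = −76(ω_r−ω_c),  ω_r=0, ω_s=1
26(1−ω_c) = −76(0−ω_c)  ⇒  102ω_c = 26  ⇒  ω_c = 13/51
ω_c/ω_s = 13/51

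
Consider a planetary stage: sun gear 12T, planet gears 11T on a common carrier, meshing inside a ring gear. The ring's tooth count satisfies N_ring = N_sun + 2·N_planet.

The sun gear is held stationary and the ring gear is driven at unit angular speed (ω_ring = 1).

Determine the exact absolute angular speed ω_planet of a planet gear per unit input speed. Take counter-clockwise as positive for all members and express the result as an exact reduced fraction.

N_ring = 12 + 2·11 = 34
12(ω_s−ω_c) = −34(ω_r−ω_c),  ω_s=0, ω_r=1
12(0−ω_c) = −34(1−ω_c)  ⇒  46ω_c = 34  ⇒  ω_c = 17/23
sun–planet: 12·(0−17/23) = −11·(ω_p−ω_c)  ⇒  ω_p−ω_c = −(12/11)·(-17/23) = 204/253
ω_p = 17/23 + 204/253 = 17/11

17/11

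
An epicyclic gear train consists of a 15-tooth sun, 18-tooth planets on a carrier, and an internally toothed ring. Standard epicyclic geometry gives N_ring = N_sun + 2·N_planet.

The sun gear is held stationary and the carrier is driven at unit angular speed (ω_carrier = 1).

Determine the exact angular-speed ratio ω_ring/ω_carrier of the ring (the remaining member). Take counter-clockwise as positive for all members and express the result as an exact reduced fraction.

22/17

N_ring = 15 + 2·18 = 51
15(ω_s−ω_c) = −51(ω_r−ω_c),  ω_s=0, ω_c=1
ω_r = 1 − (15/51)(0−1) = 22/17
ω_r/ω_c = 22/17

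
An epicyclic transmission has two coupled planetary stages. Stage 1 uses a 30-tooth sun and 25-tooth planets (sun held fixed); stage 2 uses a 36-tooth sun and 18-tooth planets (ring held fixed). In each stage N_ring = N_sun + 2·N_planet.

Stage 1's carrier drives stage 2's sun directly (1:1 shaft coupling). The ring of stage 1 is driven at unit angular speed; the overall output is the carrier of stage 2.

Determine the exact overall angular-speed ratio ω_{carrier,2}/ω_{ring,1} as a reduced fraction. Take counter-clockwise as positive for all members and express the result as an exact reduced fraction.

Stage 1: N_ring = 30 + 2·25 = 80
Stage 1: 30(ω_s−ω_c) = −80(ω_r−ω_c),  ω_s=0, ω_r=1
Stage 1: 30(0−ω_c) = −80(1−ω_c)  ⇒  110ω_c = 80  ⇒  ω_c = 8/11
  ⇒ ω_c¹/ω_r¹ = 8/11
Stage 2: N_ring = 36 + 2·18 = 72
Stage 2: 36(ω_s−ω_c) = −72(ω_r−ω_c),  ω_r=0, ω_s=1
Stage 2: 36(1−ω_c) = −72(0−ω_c)  ⇒  108ω_c = 36  ⇒  ω_c = 1/3
  ⇒ ω_c²/ω_s² = 1/3
Coupling ω_s² = ω_c¹ ⇒ overall = 8/11 × 1/3 = 8/33

8/33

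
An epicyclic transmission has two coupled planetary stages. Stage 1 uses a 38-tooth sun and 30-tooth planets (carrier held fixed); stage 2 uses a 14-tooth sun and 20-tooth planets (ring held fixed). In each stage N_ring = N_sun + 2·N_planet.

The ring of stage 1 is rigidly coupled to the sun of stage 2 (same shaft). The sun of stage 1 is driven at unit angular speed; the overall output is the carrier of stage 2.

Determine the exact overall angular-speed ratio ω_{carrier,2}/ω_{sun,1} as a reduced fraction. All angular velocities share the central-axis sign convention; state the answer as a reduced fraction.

-19/238

Stage 1: N_ring = 38 + 2·30 = 98
Stage 1: 38(ω_s−ω_c) = −98(ω_r−ω_c),  ω_c=0, ω_s=1
Stage 1: ω_r = 0 − (38/98)(1−0) = -19/49
  ⇒ ω_r¹/ω_s¹ = -19/49
Stage 2: N_ring = 14 + 2·20 = 54
Stage 2: 14(ω_s−ω_c) = −54(ω_r−ω_c),  ω_r=0, ω_s=1
Stage 2: 14(1−ω_c) = −54(0−ω_c)  ⇒  68ω_c = 14  ⇒  ω_c = 7/34
  ⇒ ω_c²/ω_s² = 7/34
Coupling ω_s² = ω_r¹ ⇒ overall = -19/49 × 7/34 = -19/238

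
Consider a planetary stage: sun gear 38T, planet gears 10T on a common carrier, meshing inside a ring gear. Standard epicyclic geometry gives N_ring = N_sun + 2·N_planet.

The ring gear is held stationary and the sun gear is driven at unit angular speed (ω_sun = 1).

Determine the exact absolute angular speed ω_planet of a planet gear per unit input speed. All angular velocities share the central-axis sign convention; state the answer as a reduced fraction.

-19/10

N_ring = 38 + 2·10 = 58
38(ω_s−ω_c) = −58(ω_r−ω_c),  ω_r=0, ω_s=1
38(1−ω_c) = −58(0−ω_c)  ⇒  96ω_c = 38  ⇒  ω_c = 19/48
sun–planet: 38·(1−19/48) = −10·(ω_p−ω_c)  ⇒  ω_p−ω_c = −(38/10)·(29/48) = -551/240
ω_p = 19/48 − 551/240 = -19/10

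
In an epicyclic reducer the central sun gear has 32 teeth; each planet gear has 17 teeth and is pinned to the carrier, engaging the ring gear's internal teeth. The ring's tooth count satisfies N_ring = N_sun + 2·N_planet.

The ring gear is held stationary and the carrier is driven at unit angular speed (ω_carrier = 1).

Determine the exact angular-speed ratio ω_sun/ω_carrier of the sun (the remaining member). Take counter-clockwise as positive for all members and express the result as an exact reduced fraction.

N_ring = 32 + 2·17 = 66
32(ω_s−ω_c) = −66(ω_r−ω_c),  ω_r=0, ω_c=1
ω_s = 1 − (66/32)(0−1) = 49/16
ω_s/ω_c = 49/16

49/16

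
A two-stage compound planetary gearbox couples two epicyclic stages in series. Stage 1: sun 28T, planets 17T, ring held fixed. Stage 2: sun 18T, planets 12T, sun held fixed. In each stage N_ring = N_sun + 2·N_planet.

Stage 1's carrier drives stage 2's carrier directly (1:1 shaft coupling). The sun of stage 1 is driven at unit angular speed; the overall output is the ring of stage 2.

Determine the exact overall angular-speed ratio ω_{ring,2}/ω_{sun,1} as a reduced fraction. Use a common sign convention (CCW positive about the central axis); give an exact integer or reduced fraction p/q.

Stage 1: N_ring = 28 + 2·17 = 62
Stage 1: 28(ω_s−ω_c) = −62(ω_r−ω_c),  ω_r=0, ω_s=1
Stage 1: 28(1−ω_c) = −62(0−ω_c)  ⇒  90ω_c = 28  ⇒  ω_c = 14/45
  ⇒ ω_c¹/ω_s¹ = 14/45
Stage 2: N_ring = 18 + 2·12 = 42
Stage 2: 18(ω_s−ω_c) = −42(ω_r−ω_c),  ω_s=0, ω_c=1
Stage 2: ω_r = 1 − (18/42)(0−1) = 10/7
  ⇒ ω_r²/ω_c² = 10/7
Coupling ω_c² = ω_c¹ ⇒ overall = 14/45 × 10/7 = 4/9

4/9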